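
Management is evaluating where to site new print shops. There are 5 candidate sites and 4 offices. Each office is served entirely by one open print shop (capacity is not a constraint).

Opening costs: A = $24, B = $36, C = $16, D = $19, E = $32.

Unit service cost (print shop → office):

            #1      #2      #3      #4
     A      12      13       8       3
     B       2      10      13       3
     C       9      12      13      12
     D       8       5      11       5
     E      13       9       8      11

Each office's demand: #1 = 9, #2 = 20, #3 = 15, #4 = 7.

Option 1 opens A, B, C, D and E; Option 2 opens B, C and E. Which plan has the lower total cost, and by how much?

Option 1 is cheaper by 37.

Option 1: {A, B, C, D, E}: #1→B 2·9=18, #2→D 5·20=100, #3→A 8·15=120, #4→A 3·7=21. Service 259; fixed 127; total 386.
Option 2: {B, C, E}: #1→B 2·9=18, #2→E 9·20=180, #3→E 8·15=120, #4→B 3·7=21. Service 339; fixed 84; total 423.
Difference: |386 − 423| = 37.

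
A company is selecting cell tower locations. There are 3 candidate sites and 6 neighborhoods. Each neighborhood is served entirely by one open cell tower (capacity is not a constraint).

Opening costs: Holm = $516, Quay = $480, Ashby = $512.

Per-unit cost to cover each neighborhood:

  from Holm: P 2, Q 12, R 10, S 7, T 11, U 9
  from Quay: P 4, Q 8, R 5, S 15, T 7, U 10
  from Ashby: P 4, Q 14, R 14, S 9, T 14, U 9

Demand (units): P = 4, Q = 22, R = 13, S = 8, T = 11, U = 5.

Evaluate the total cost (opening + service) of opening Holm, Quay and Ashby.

Each neighborhood is assigned to its cheapest site among the open ones.
{Holm, Quay, Ashby}: P→Holm 2·4=8, Q→Quay 8·22=176, R→Quay 5·13=65, S→Holm 7·8=56, T→Quay 7·11=77, U→Holm 9·5=45. Service 427; fixed 1508; total 1935.

Total cost: 1935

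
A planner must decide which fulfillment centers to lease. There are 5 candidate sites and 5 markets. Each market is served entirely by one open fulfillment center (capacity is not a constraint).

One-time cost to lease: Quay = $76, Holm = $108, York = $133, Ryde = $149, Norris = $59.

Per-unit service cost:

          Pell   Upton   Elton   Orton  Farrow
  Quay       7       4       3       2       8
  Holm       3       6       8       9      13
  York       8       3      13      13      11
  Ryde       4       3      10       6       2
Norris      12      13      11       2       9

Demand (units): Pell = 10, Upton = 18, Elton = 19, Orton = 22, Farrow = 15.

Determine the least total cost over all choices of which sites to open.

For any fixed open set, each market goes to its cheapest open site; total = fixed + service.
{Quay}: Pell→Quay 7·10=70, Upton→Quay 4·18=72, Elton→Quay 3·19=57, Orton→Quay 2·22=44, Farrow→Quay 8·15=120. Service 363; fixed 76; total 439.
{Quay, Ryde}: Pell→Ryde 4·10=40, Upton→Ryde 3·18=54, Elton→Quay 3·19=57, Orton→Quay 2·22=44, Farrow→Ryde 2·15=30. Service 225; fixed 225; total 450.
{Quay, Norris}: service 363 + fixed 135 = 498
{Quay, Holm, York, Ryde, Norris}: service 215 + fixed 525 = 740
No other subset beats 439.

Minimum total cost: 439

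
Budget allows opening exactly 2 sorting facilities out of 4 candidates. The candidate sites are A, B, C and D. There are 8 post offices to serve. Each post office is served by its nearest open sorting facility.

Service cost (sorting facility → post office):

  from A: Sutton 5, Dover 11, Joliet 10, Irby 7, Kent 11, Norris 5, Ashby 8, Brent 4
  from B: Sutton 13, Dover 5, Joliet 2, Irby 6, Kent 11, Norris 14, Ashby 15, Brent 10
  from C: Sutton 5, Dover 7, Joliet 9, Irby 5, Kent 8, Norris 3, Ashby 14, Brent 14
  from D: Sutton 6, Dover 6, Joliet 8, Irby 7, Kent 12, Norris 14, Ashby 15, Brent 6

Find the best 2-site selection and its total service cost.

With exactly 2 open, each post office uses its cheapest among the chosen.
{A, B}: Sutton→A 5, Dover→B 5, Joliet→B 2, Irby→B 6, Kent→A 11, Norris→A 5, Ashby→A 8, Brent→A 4. Service cost 46.
{A, C}: service cost 49
{B, C}: service cost 52
Among all 6 size-2 choices, {A, B} is lowest.

Choose A and B; total service cost 46.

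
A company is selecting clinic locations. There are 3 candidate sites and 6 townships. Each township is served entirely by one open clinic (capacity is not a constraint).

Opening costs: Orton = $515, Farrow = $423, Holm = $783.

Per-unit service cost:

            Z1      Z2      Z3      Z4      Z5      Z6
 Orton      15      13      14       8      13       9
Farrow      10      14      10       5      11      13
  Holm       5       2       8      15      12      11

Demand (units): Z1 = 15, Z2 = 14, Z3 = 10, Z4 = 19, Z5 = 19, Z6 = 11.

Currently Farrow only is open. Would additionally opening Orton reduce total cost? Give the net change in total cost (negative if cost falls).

Current service cost with {Farrow}: 893.
Adding Orton: each township re-picks its cheapest; new service cost 835, saving 58.
Extra fixed cost: 515. Net change = 515 − 58 = 457.
(Totals: 1316 → 1773.)

No — net change +457 (cost rises by 457).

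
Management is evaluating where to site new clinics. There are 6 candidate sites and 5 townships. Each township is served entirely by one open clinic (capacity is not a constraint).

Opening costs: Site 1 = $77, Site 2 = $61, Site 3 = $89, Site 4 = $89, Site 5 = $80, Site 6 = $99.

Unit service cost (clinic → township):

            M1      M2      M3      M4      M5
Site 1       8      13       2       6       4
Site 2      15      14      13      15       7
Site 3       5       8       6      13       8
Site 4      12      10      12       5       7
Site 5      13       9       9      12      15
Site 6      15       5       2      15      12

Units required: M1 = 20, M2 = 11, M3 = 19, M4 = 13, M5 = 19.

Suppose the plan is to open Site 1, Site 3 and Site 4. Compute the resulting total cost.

Total cost: 622

Each township is assigned to its cheapest site among the open ones.
{Site 1, Site 3, Site 4}: M1→Site 3 5·20=100, M2→Site 3 8·11=88, M3→Site 1 2·19=38, M4→Site 4 5·13=65, M5→Site 1 4·19=76. Service 367; fixed 255; total 622.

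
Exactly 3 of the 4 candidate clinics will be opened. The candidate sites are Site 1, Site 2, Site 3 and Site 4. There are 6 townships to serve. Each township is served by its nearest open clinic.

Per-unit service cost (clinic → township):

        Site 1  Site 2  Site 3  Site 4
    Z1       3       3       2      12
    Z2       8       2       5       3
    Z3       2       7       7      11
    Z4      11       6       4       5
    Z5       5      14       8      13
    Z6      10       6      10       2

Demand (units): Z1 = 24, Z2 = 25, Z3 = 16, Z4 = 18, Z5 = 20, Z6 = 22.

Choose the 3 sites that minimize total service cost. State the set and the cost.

Choose Site 1, Site 3 and Site 4; total service cost 371.

With exactly 3 open, each township uses its cheapest among the chosen.
{Site 1, Site 3, Site 4}: Z1→Site 3 2·24=48, Z2→Site 4 3·25=75, Z3→Site 1 2·16=32, Z4→Site 3 4·18=72, Z5→Site 1 5·20=100, Z6→Site 4 2·22=44. Service cost 371.
{Site 1, Site 2, Site 4}: service cost 388
{Site 1, Site 2, Site 3}: service cost 434
Among all 4 size-3 choices, {Site 1, Site 3, Site 4} is lowest.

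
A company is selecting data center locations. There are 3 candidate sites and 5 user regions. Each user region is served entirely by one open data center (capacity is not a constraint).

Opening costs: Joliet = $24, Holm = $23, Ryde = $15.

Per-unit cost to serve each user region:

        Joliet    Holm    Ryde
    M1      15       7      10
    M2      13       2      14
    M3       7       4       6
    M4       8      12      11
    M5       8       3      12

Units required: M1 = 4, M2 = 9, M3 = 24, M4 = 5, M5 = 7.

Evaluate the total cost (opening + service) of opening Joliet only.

Total cost: 465

Each user region is assigned to its cheapest site among the open ones.
{Joliet}: M1→Joliet 15·4=60, M2→Joliet 13·9=117, M3→Joliet 7·24=168, M4→Joliet 8·5=40, M5→Joliet 8·7=56. Service 441; fixed 24; total 465.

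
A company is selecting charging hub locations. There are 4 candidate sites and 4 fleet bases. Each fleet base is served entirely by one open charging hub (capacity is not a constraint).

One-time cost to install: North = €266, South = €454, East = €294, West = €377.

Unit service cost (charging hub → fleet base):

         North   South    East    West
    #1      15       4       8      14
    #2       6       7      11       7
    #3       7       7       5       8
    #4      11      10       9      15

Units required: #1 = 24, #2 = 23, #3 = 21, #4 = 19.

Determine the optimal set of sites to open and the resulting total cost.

For any fixed open set, each fleet base goes to its cheapest open site; total = fixed + service.
{East}: #1→East 8·24=192, #2→East 11·23=253, #3→East 5·21=105, #4→East 9·19=171. Service 721; fixed 294; total 1015.
{South}: #1→South 4·24=96, #2→South 7·23=161, #3→South 7·21=147, #4→South 10·19=190. Service 594; fixed 454; total 1048.
{North}: service 854 + fixed 266 = 1120
{North, South, East, West}: service 510 + fixed 1391 = 1901
No other subset beats 1015.

Open East only; minimum total cost 1015.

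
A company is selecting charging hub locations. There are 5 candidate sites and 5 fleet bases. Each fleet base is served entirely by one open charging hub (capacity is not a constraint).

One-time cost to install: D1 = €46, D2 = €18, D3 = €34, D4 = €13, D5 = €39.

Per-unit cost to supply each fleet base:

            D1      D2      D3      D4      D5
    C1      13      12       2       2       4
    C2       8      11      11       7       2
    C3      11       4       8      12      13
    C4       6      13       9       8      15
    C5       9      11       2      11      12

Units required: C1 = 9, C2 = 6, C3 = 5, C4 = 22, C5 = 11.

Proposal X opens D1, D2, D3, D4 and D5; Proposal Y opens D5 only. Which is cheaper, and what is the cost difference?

Proposal X: {D1, D2, D3, D4, D5}: C1→D3 2·9=18, C2→D5 2·6=12, C3→D2 4·5=20, C4→D1 6·22=132, C5→D3 2·11=22. Service 204; fixed 150; total 354.
Proposal Y: {D5}: C1→D5 4·9=36, C2→D5 2·6=12, C3→D5 13·5=65, C4→D5 15·22=330, C5→D5 12·11=132. Service 575; fixed 39; total 614.
Difference: |354 − 614| = 260.

Proposal X is cheaper by 260.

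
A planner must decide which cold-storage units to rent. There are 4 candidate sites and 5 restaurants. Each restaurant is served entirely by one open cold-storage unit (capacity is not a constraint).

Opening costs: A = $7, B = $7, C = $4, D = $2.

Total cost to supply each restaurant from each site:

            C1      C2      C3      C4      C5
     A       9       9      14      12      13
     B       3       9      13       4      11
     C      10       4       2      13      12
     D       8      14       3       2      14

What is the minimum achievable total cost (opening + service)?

For any fixed open set, each restaurant goes to its cheapest open site; total = fixed + service.
{C, D}: C1→D 8, C2→C 4, C3→C 2, C4→D 2, C5→C 12. Service 28; fixed 6; total 34.
{B, C}: C1→B 3, C2→C 4, C3→C 2, C4→B 4, C5→B 11. Service 24; fixed 11; total 35.
{B, C, D}: C1→B 3, C2→C 4, C3→C 2, C4→D 2, C5→B 11. Service 22; fixed 13; total 35.
{A, B, C, D}: C1→B 3, C2→C 4, C3→C 2, C4→D 2, C5→B 11. Service 22; fixed 20; total 42.
No other subset beats 34.

Minimum total cost: 34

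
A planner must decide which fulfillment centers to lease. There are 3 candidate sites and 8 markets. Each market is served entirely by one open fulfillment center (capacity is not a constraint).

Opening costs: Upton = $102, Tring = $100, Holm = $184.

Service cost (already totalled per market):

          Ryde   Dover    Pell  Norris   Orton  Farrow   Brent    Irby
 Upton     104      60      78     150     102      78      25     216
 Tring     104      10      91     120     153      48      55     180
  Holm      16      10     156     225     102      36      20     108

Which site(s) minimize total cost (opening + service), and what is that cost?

For any fixed open set, each market goes to its cheapest open site; total = fixed + service.
{Tring, Holm}: Ryde→Holm 16, Dover→Tring 10, Pell→Tring 91, Norris→Tring 120, Orton→Holm 102, Farrow→Holm 36, Brent→Holm 20, Irby→Holm 108. Service 503; fixed 284; total 787.
{Upton, Holm}: Ryde→Holm 16, Dover→Holm 10, Pell→Upton 78, Norris→Upton 150, Orton→Upton 102, Farrow→Holm 36, Brent→Holm 20, Irby→Holm 108. Service 520; fixed 286; total 806.
{Holm}: service 673 + fixed 184 = 857
{Upton, Tring, Holm}: service 490 + fixed 386 = 876
No other subset beats 787.

Open Tring and Holm; minimum total cost 787.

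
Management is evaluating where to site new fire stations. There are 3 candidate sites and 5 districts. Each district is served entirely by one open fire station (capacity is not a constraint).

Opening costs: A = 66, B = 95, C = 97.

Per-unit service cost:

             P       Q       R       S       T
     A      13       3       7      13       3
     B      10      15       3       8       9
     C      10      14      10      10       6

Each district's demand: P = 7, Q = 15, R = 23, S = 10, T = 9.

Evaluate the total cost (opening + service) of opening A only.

Each district is assigned to its cheapest site among the open ones.
{A}: P→A 13·7=91, Q→A 3·15=45, R→A 7·23=161, S→A 13·10=130, T→A 3·9=27. Service 454; fixed 66; total 520.

Total cost: 520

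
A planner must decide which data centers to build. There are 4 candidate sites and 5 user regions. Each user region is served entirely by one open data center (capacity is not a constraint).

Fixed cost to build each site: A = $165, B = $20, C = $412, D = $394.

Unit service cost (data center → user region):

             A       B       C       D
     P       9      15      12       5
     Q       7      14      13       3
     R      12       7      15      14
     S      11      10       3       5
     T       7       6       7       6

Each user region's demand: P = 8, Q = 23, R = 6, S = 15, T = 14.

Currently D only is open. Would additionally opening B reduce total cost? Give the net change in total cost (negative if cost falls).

Yes — net change −22 (cost falls by 22).

Current service cost with {D}: 352.
Adding B: each user region re-picks its cheapest; new service cost 310, saving 42.
Extra fixed cost: 20. Net change = 20 − 42 = -22.
(Totals: 746 → 724.)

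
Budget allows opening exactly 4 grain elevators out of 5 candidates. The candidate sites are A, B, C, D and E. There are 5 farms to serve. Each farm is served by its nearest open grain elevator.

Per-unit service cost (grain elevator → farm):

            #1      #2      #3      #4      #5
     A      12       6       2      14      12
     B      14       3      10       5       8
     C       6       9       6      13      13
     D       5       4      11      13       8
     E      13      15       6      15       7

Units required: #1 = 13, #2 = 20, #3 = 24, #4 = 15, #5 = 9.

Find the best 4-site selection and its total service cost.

With exactly 4 open, each farm uses its cheapest among the chosen.
{A, B, D, E}: #1→D 5·13=65, #2→B 3·20=60, #3→A 2·24=48, #4→B 5·15=75, #5→E 7·9=63. Service cost 311.
{A, B, C, D}: service cost 320
{A, B, C, E}: service cost 324
Among all 5 size-4 choices, {A, B, D, E} is lowest.

Choose A, B, D and E; total service cost 311.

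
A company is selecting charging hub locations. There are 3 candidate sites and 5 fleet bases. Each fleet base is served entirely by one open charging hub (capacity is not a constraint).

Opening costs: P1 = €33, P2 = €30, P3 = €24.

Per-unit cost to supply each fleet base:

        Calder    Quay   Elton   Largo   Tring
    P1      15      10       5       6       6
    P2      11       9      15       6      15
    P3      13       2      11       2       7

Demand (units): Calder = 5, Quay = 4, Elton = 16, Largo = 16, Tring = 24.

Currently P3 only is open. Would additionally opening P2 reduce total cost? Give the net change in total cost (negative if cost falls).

No — net change +20 (cost rises by 20).

Current service cost with {P3}: 449.
Adding P2: each fleet base re-picks its cheapest; new service cost 439, saving 10.
Extra fixed cost: 30. Net change = 30 − 10 = 20.
(Totals: 473 → 493.)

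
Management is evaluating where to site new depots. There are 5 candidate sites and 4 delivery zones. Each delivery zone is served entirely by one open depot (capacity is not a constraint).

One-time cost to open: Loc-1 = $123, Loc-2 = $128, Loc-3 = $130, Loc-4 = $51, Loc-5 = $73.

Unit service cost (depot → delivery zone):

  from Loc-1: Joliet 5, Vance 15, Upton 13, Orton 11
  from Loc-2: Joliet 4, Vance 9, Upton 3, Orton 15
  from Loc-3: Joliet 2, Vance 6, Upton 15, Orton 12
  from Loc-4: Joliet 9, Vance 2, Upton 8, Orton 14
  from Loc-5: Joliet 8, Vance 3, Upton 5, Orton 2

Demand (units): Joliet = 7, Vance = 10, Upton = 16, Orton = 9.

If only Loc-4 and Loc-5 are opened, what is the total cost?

Each delivery zone is assigned to its cheapest site among the open ones.
{Loc-4, Loc-5}: Joliet→Loc-5 8·7=56, Vance→Loc-4 2·10=20, Upton→Loc-5 5·16=80, Orton→Loc-5 2·9=18. Service 174; fixed 124; total 298.

Total cost: 298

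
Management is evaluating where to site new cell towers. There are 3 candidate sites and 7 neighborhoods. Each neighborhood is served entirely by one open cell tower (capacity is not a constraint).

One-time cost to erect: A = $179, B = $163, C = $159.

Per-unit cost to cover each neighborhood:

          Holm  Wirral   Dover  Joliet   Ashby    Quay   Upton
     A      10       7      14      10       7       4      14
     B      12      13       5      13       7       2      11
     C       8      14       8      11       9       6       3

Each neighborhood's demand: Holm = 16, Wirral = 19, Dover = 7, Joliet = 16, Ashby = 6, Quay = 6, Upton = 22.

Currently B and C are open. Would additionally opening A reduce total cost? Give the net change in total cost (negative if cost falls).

Current service cost with {B, C}: 706.
Adding A: each neighborhood re-picks its cheapest; new service cost 576, saving 130.
Extra fixed cost: 179. Net change = 179 − 130 = 49.
(Totals: 1028 → 1077.)

No — net change +49 (cost rises by 49).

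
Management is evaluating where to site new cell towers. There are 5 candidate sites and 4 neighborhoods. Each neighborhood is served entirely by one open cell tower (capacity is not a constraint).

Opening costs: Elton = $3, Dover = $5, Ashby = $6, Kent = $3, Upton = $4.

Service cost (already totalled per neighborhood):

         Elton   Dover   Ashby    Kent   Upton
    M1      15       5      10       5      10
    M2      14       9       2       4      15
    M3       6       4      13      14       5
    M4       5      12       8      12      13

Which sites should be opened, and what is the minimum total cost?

Open Elton and Kent; minimum total cost 26.

For any fixed open set, each neighborhood goes to its cheapest open site; total = fixed + service.
{Elton, Kent}: M1→Kent 5, M2→Kent 4, M3→Elton 6, M4→Elton 5. Service 20; fixed 6; total 26.
{Elton, Dover, Kent}: service 18 + fixed 11 = 29
{Elton, Kent, Upton}: M1→Kent 5, M2→Kent 4, M3→Upton 5, M4→Elton 5. Service 19; fixed 10; total 29.
{Elton, Dover, Ashby, Kent, Upton}: service 16 + fixed 21 = 37
No other subset beats 26.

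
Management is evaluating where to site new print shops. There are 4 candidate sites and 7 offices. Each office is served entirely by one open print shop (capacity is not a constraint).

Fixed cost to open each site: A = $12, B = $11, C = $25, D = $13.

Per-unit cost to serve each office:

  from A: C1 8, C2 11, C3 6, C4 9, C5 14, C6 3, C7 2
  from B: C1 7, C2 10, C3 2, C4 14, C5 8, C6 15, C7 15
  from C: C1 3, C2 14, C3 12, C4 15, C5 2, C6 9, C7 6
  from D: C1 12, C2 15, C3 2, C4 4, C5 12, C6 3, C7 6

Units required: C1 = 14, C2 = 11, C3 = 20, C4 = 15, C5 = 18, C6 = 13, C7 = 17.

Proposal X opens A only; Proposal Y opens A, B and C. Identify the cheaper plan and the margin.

Proposal X: {A}: C1→A 8·14=112, C2→A 11·11=121, C3→A 6·20=120, C4→A 9·15=135, C5→A 14·18=252, C6→A 3·13=39, C7→A 2·17=34. Service 813; fixed 12; total 825.
Proposal Y: {A, B, C}: C1→C 3·14=42, C2→B 10·11=110, C3→B 2·20=40, C4→A 9·15=135, C5→C 2·18=36, C6→A 3·13=39, C7→A 2·17=34. Service 436; fixed 48; total 484.
Difference: |825 − 484| = 341.

Proposal Y is cheaper by 341.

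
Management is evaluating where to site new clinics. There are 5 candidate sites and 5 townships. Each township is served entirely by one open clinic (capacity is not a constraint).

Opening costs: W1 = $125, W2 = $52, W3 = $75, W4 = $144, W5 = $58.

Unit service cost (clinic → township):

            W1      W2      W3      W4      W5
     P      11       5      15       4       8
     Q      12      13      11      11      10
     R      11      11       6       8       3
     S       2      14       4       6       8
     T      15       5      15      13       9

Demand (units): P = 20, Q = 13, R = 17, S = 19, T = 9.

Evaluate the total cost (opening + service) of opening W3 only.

Each township is assigned to its cheapest site among the open ones.
{W3}: P→W3 15·20=300, Q→W3 11·13=143, R→W3 6·17=102, S→W3 4·19=76, T→W3 15·9=135. Service 756; fixed 75; total 831.

Total cost: 831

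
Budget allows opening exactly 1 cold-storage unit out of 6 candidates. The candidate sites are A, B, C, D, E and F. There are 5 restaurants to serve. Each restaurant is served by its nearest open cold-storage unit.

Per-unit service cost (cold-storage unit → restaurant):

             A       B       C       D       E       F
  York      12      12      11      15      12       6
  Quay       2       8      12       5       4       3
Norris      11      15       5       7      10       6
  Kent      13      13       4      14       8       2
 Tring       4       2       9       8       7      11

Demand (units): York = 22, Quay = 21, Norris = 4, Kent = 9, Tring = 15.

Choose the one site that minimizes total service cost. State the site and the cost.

With exactly 1 open, each restaurant uses its cheapest among the chosen.
{F}: York→F 6·22=132, Quay→F 3·21=63, Norris→F 6·4=24, Kent→F 2·9=18, Tring→F 11·15=165. Service cost 402.
{A}: service cost 527
{E}: service cost 565
Among all 6 size-1 choices, {F} is lowest.

Choose F only; total service cost 402.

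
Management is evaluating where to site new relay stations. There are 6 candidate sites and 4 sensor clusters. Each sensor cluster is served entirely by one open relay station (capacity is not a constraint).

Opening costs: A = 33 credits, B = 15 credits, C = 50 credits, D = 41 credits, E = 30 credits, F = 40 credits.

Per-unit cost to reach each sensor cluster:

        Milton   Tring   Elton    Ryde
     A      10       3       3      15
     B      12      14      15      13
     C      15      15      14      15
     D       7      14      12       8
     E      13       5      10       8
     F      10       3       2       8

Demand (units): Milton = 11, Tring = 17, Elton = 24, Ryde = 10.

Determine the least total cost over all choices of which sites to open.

For any fixed open set, each sensor cluster goes to its cheapest open site; total = fixed + service.
{F}: Milton→F 10·11=110, Tring→F 3·17=51, Elton→F 2·24=48, Ryde→F 8·10=80. Service 289; fixed 40; total 329.
{D, F}: service 256 + fixed 81 = 337
{B, F}: Milton→F 10·11=110, Tring→F 3·17=51, Elton→F 2·24=48, Ryde→F 8·10=80. Service 289; fixed 55; total 344.
{A, B, C, D, E, F}: Milton→D 7·11=77, Tring→A 3·17=51, Elton→F 2·24=48, Ryde→D 8·10=80. Service 256; fixed 209; total 465.
No other subset beats 329.

Minimum total cost: 329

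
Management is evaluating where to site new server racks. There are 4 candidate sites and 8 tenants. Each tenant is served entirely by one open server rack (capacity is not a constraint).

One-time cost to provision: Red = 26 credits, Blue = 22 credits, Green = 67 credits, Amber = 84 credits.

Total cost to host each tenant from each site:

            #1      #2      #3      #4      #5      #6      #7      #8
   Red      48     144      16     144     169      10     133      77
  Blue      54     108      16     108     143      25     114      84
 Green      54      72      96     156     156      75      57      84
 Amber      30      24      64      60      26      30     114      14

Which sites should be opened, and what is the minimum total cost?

For any fixed open set, each tenant goes to its cheapest open site; total = fixed + service.
{Red, Amber}: #1→Amber 30, #2→Amber 24, #3→Red 16, #4→Amber 60, #5→Amber 26, #6→Red 10, #7→Amber 114, #8→Amber 14. Service 294; fixed 110; total 404.
{Red, Green, Amber}: service 237 + fixed 177 = 414
{Blue, Amber}: service 309 + fixed 106 = 415
{Red, Blue, Green, Amber}: service 237 + fixed 199 = 436
No other subset beats 404.

Open Red and Amber; minimum total cost 404.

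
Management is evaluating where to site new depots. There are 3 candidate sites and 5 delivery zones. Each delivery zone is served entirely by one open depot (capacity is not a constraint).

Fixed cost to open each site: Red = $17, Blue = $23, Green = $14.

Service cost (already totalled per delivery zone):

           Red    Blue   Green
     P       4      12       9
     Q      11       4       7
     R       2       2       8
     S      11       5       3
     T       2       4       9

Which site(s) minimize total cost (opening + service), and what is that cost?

For any fixed open set, each delivery zone goes to its cheapest open site; total = fixed + service.
{Red}: P→Red 4, Q→Red 11, R→Red 2, S→Red 11, T→Red 2. Service 30; fixed 17; total 47.
{Red, Green}: P→Red 4, Q→Green 7, R→Red 2, S→Green 3, T→Red 2. Service 18; fixed 31; total 49.
{Blue}: service 27 + fixed 23 = 50
{Red, Blue, Green}: P→Red 4, Q→Blue 4, R→Red 2, S→Green 3, T→Red 2. Service 15; fixed 54; total 69.
No other subset beats 47.

Open Red only; minimum total cost 47.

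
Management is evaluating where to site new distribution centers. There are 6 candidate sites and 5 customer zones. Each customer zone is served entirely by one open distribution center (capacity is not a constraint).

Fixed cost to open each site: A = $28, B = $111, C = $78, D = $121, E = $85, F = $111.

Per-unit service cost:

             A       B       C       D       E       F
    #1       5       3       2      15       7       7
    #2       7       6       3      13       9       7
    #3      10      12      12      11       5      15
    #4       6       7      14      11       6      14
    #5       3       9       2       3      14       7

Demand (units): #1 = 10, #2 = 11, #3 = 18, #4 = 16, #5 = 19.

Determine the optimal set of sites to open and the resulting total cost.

Open C and E; minimum total cost 440.

For any fixed open set, each customer zone goes to its cheapest open site; total = fixed + service.
{C, E}: #1→C 2·10=20, #2→C 3·11=33, #3→E 5·18=90, #4→E 6·16=96, #5→C 2·19=38. Service 277; fixed 163; total 440.
{A, C, E}: service 277 + fixed 191 = 468
{A, C}: service 367 + fixed 106 = 473
{A, B, C, D, E, F}: service 277 + fixed 534 = 811
No other subset beats 440.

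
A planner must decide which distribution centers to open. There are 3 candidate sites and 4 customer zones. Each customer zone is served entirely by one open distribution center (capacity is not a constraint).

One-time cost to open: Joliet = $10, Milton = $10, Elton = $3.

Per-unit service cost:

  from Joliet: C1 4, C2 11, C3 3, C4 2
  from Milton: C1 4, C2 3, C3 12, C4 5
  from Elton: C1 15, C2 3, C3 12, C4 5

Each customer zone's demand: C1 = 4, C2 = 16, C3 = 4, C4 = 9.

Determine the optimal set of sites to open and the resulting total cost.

Open Joliet and Elton; minimum total cost 107.

For any fixed open set, each customer zone goes to its cheapest open site; total = fixed + service.
{Joliet, Elton}: C1→Joliet 4·4=16, C2→Elton 3·16=48, C3→Joliet 3·4=12, C4→Joliet 2·9=18. Service 94; fixed 13; total 107.
{Joliet, Milton}: C1→Joliet 4·4=16, C2→Milton 3·16=48, C3→Joliet 3·4=12, C4→Joliet 2·9=18. Service 94; fixed 20; total 114.
{Joliet, Milton, Elton}: C1→Joliet 4·4=16, C2→Milton 3·16=48, C3→Joliet 3·4=12, C4→Joliet 2·9=18. Service 94; fixed 23; total 117.
{Elton}: service 201 + fixed 3 = 204
No other subset beats 107.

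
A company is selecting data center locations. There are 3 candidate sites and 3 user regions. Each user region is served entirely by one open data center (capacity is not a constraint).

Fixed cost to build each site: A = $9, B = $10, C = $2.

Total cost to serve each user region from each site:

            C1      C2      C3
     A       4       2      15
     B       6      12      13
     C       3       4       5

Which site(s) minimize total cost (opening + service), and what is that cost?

Open C only; minimum total cost 14.

For any fixed open set, each user region goes to its cheapest open site; total = fixed + service.
{C}: C1→C 3, C2→C 4, C3→C 5. Service 12; fixed 2; total 14.
{A, C}: C1→C 3, C2→A 2, C3→C 5. Service 10; fixed 11; total 21.
{B, C}: C1→C 3, C2→C 4, C3→C 5. Service 12; fixed 12; total 24.
{A, B, C}: service 10 + fixed 21 = 31
No other subset beats 14.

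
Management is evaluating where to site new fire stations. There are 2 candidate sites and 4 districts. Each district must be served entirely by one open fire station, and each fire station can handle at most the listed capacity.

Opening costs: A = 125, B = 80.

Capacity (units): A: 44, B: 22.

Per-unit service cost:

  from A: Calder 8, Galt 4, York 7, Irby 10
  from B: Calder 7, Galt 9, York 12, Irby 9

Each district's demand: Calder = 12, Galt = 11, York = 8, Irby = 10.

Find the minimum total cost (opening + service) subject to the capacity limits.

Minimum total cost: 421

Open {A}: Calder→A 8·12=96, Galt→A 4·11=44, York→A 7·8=56, Irby→A 10·10=100.
Loads: A carries 41/44. Service 296; fixed 125; total 421.
Next best feasible plan costs 479.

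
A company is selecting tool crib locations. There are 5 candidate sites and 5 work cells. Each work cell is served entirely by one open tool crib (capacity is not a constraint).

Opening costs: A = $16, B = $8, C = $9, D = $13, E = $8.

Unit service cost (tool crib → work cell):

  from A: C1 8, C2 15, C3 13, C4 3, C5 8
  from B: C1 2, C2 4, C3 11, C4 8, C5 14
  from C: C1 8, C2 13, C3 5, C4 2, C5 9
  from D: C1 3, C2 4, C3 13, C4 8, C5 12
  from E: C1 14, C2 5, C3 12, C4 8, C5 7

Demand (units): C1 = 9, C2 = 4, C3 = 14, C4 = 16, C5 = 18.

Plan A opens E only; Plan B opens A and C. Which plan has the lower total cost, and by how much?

Plan B is cheaper by 181.

Plan A: {E}: C1→E 14·9=126, C2→E 5·4=20, C3→E 12·14=168, C4→E 8·16=128, C5→E 7·18=126. Service 568; fixed 8; total 576.
Plan B: {A, C}: C1→A 8·9=72, C2→C 13·4=52, C3→C 5·14=70, C4→C 2·16=32, C5→A 8·18=144. Service 370; fixed 25; total 395.
Difference: |576 − 395| = 181.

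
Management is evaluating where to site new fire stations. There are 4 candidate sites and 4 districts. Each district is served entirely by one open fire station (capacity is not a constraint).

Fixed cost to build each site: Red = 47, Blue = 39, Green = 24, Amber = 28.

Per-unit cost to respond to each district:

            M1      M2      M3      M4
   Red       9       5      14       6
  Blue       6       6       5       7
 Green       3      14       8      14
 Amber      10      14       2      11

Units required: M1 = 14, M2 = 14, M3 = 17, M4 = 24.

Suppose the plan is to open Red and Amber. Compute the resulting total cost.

Each district is assigned to its cheapest site among the open ones.
{Red, Amber}: M1→Red 9·14=126, M2→Red 5·14=70, M3→Amber 2·17=34, M4→Red 6·24=144. Service 374; fixed 75; total 449.

Total cost: 449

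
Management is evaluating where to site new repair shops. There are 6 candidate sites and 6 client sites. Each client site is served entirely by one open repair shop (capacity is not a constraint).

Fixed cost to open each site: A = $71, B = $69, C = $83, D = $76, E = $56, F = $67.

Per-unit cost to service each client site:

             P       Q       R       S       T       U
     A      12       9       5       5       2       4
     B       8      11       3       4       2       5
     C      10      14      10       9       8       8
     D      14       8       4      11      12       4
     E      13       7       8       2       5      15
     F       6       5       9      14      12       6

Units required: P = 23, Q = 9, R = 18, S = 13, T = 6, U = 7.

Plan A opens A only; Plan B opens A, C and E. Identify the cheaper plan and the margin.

Plan A is cheaper by 36.

Plan A: {A}: P→A 12·23=276, Q→A 9·9=81, R→A 5·18=90, S→A 5·13=65, T→A 2·6=12, U→A 4·7=28. Service 552; fixed 71; total 623.
Plan B: {A, C, E}: P→C 10·23=230, Q→E 7·9=63, R→A 5·18=90, S→E 2·13=26, T→A 2·6=12, U→A 4·7=28. Service 449; fixed 210; total 659.
Difference: |623 − 659| = 36.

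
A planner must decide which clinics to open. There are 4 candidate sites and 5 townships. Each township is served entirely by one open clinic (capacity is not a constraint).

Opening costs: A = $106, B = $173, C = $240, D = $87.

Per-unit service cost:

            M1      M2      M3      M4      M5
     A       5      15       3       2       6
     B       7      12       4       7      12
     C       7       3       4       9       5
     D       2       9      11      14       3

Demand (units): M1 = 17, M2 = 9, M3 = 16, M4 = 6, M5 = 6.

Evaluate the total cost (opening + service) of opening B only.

Total cost: 578

Each township is assigned to its cheapest site among the open ones.
{B}: M1→B 7·17=119, M2→B 12·9=108, M3→B 4·16=64, M4→B 7·6=42, M5→B 12·6=72. Service 405; fixed 173; total 578.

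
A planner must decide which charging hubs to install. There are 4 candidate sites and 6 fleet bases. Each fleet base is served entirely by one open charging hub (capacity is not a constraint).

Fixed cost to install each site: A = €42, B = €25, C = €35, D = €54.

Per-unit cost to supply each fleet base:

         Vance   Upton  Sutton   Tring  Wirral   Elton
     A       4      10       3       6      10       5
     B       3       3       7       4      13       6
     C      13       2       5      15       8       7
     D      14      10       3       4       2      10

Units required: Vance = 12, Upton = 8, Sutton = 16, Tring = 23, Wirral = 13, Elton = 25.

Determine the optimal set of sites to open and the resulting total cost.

For any fixed open set, each fleet base goes to its cheapest open site; total = fixed + service.
{B, D}: Vance→B 3·12=36, Upton→B 3·8=24, Sutton→D 3·16=48, Tring→B 4·23=92, Wirral→D 2·13=26, Elton→B 6·25=150. Service 376; fixed 79; total 455.
{A, B, D}: service 351 + fixed 121 = 472
{B, C, D}: service 368 + fixed 114 = 482
{A, B, C, D}: service 343 + fixed 156 = 499
No other subset beats 455.

Open B and D; minimum total cost 455.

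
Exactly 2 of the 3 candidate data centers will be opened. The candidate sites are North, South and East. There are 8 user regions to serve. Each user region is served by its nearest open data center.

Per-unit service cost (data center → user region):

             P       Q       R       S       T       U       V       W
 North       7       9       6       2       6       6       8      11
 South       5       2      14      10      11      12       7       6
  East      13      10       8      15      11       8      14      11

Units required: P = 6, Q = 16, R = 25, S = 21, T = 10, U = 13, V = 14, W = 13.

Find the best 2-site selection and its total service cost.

With exactly 2 open, each user region uses its cheapest among the chosen.
{North, South}: P→South 5·6=30, Q→South 2·16=32, R→North 6·25=150, S→North 2·21=42, T→North 6·10=60, U→North 6·13=78, V→South 7·14=98, W→South 6·13=78. Service cost 568.
{North, East}: service cost 771
{South, East}: service cost 862
Among all 3 size-2 choices, {North, South} is lowest.

Choose North and South; total service cost 568.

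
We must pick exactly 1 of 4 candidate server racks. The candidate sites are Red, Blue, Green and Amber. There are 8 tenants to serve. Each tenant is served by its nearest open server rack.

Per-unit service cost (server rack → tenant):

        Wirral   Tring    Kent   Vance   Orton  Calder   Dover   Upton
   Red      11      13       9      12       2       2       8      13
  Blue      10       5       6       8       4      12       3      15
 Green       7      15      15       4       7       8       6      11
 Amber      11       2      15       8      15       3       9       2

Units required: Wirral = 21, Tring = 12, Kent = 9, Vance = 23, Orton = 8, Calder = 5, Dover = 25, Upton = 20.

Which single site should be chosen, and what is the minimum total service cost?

With exactly 1 open, each tenant uses its cheapest among the chosen.
{Amber}: Wirral→Amber 11·21=231, Tring→Amber 2·12=24, Kent→Amber 15·9=135, Vance→Amber 8·23=184, Orton→Amber 15·8=120, Calder→Amber 3·5=15, Dover→Amber 9·25=225, Upton→Amber 2·20=40. Service cost 974.
{Blue}: service cost 975
{Green}: service cost 1020
Among all 4 size-1 choices, {Amber} is lowest.

Choose Amber only; total service cost 974.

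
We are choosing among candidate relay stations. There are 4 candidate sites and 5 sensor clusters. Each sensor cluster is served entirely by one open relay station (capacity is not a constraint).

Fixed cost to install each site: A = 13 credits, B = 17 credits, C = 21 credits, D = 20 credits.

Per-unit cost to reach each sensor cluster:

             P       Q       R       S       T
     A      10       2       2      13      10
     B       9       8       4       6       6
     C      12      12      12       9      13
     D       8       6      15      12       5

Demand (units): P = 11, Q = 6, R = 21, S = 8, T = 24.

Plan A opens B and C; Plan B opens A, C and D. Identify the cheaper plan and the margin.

Plan A: {B, C}: P→B 9·11=99, Q→B 8·6=48, R→B 4·21=84, S→B 6·8=48, T→B 6·24=144. Service 423; fixed 38; total 461.
Plan B: {A, C, D}: P→D 8·11=88, Q→A 2·6=12, R→A 2·21=42, S→C 9·8=72, T→D 5·24=120. Service 334; fixed 54; total 388.
Difference: |461 − 388| = 73.

Plan B is cheaper by 73.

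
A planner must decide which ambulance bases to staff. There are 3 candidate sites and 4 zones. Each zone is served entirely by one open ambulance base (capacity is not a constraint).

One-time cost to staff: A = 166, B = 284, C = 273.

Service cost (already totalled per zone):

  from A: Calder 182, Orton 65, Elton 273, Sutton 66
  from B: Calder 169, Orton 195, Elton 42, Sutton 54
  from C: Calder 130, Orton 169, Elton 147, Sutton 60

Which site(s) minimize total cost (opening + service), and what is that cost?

Open B only; minimum total cost 744.

For any fixed open set, each zone goes to its cheapest open site; total = fixed + service.
{B}: Calder→B 169, Orton→B 195, Elton→B 42, Sutton→B 54. Service 460; fixed 284; total 744.
{A}: Calder→A 182, Orton→A 65, Elton→A 273, Sutton→A 66. Service 586; fixed 166; total 752.
{C}: Calder→C 130, Orton→C 169, Elton→C 147, Sutton→C 60. Service 506; fixed 273; total 779.
{A, B, C}: Calder→C 130, Orton→A 65, Elton→B 42, Sutton→B 54. Service 291; fixed 723; total 1014.
(All 7 nonempty subsets were checked; B only is lowest.)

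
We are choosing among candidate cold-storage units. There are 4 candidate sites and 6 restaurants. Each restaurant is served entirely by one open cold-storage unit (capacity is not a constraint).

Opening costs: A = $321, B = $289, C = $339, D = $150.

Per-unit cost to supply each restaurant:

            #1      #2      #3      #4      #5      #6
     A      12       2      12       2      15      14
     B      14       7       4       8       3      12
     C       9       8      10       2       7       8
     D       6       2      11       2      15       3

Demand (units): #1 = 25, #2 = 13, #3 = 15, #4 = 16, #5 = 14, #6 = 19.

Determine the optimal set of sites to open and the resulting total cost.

Open D only; minimum total cost 790.

For any fixed open set, each restaurant goes to its cheapest open site; total = fixed + service.
{D}: #1→D 6·25=150, #2→D 2·13=26, #3→D 11·15=165, #4→D 2·16=32, #5→D 15·14=210, #6→D 3·19=57. Service 640; fixed 150; total 790.
{B, D}: service 367 + fixed 439 = 806
{C, D}: #1→D 6·25=150, #2→D 2·13=26, #3→C 10·15=150, #4→C 2·16=32, #5→C 7·14=98, #6→D 3·19=57. Service 513; fixed 489; total 1002.
{A, B, C, D}: service 367 + fixed 1099 = 1466
No other subset beats 790.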